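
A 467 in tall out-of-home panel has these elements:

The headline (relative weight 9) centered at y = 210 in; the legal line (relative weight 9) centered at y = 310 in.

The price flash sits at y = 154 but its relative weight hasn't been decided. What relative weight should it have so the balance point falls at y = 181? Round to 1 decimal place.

Known weights sum to 9 + 9 = 18; their moment is 9·210 + 9·310 = 4680.
Balance at y = 181 requires (4680 + w·154) / (18 + w) = 181.
Solving: w = (181·18 − 4680) / (154 − 181) = -1422 / -27 ≈ 52.67.

w ≈ 52.7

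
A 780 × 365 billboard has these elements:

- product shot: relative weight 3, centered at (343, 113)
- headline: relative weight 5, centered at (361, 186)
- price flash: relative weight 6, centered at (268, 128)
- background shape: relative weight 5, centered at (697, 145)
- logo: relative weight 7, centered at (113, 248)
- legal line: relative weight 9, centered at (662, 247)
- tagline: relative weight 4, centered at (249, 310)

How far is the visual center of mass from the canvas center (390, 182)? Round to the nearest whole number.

≈ 25

Total weight = 3 + 5 + 6 + 5 + 7 + 9 + 4 = 39.
x: (3·343 + 5·361 + 6·268 + 5·697 + 7·113 + 9·662 + 4·249) / 39 = 15672 / 39 ≈ 401.85
y: (3·113 + 5·186 + 6·128 + 5·145 + 7·248 + 9·247 + 4·310) / 39 = 7961 / 39 ≈ 204.13
From (390, 182): dx = 11.85, dy = 22.13, so the distance is √(dx²+dy²) ≈ 25.10.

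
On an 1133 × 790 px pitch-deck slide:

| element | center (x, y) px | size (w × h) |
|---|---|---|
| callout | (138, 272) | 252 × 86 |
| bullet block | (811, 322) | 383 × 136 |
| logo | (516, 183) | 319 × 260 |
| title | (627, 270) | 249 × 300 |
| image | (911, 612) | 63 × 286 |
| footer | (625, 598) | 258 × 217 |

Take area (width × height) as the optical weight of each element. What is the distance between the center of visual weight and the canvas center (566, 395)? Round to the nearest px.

≈ 74 px

Areas: callout 252·86 = 21672, bullet block 383·136 = 52088, logo 319·260 = 82940, title 249·300 = 74700, image 63·286 = 18018, footer 258·217 = 55986. Total weight = 305404.
Σw·x = 186273692; x̄ = 186273692/305404 ≈ 609.93.
Σw·y = 102520784; ȳ = 102520784/305404 ≈ 335.69.
Relative to (566, 395): Δ = (43.93, -59.31); |Δ| = √(43.93² + -59.31²) ≈ 73.81.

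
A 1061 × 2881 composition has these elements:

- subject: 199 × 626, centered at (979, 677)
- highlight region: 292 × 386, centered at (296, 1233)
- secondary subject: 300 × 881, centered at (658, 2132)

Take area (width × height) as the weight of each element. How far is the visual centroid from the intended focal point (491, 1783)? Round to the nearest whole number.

Taking area as weight: subject 199·626 = 124574, highlight region 292·386 = 112712, secondary subject 300·881 = 264300. Sum 501586.
x: (124574·979 + 112712·296 + 264300·658) / 501586 = 329230098 / 501586 ≈ 656.38
y: (124574·677 + 112712·1233 + 264300·2132) / 501586 = 786798094 / 501586 ≈ 1568.62
Offset from (491, 1783): Δx ≈ 165.38, Δy ≈ -214.38; distance = √(Δx² + Δy²) ≈ 270.76.

≈ 271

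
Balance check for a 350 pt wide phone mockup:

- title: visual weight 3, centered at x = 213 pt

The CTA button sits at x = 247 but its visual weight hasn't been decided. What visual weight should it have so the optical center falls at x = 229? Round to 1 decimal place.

w ≈ 2.7

The single fixed element contributes weight 3, moment 3·213 = 639.
For the centroid to hit 229: (639 + w·247) / (3 + w) = 229.
Solving: w = (229·3 − 639) / (247 − 229) = 48 / 18 ≈ 2.67.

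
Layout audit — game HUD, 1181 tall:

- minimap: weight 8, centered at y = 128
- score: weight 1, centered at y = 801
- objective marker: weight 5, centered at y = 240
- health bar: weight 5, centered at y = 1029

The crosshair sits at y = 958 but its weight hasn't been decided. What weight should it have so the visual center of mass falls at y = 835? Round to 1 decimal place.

Known weights sum to 8 + 1 + 5 + 5 = 19; their moment is 8·128 + 1·801 + 5·240 + 5·1029 = 8170.
Set Σw·y/Σw = 835: (8170 + 958w) = 835·(19 + w).
So w = (835·19 − 8170)/(958 − 835) = 7695/123 ≈ 62.56.

w ≈ 62.6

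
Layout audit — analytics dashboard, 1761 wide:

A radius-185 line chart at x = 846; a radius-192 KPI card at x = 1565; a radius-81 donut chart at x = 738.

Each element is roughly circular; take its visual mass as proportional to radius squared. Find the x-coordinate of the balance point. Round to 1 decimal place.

r² weights: line chart 185² = 34225, KPI card 192² = 36864, donut chart 81² = 6561. Total = 77650.
x-moment: 34225·846 + 36864·1565 + 6561·738 = 91488528; centroid 91488528/77650 ≈ 1178.22.

x ≈ 1178.2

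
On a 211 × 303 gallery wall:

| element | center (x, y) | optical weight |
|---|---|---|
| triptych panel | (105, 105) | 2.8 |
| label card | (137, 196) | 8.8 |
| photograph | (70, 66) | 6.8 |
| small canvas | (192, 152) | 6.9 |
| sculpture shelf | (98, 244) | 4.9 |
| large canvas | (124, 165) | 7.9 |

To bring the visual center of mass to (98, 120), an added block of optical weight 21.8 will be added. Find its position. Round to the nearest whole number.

(51, 54)

With the added block, Σw becomes 2.8 + 8.8 + 6.8 + 6.9 + 4.9 + 7.9 + 21.8 = 59.9.
Along x: (4760.2 + 21.8·x) / 59.9 = 98 (existing moment 2.8·105 + 8.8·137 + 6.8·70 + 6.9·192 + 4.9·98 + 7.9·124 = 4760.2) ⇒ x = (5870.2 − 4760.2) / 21.8 ≈ 50.92.
Along y: (6015.5 + 21.8·y) / 59.9 = 120 (existing moment 2.8·105 + 8.8·196 + 6.8·66 + 6.9·152 + 4.9·244 + 7.9·165 = 6015.5) ⇒ y = (7188.0 − 6015.5) / 21.8 ≈ 53.78.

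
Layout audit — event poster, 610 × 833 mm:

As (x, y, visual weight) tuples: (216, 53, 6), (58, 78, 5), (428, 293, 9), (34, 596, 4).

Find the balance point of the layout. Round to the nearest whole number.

(232, 239)

Σw = 6 + 5 + 9 + 4 = 24.
Σw·x = 6·216 + 5·58 + 9·428 + 4·34 = 5574, so x̄ = 5574/24 ≈ 232.25.
Σw·y = 6·53 + 5·78 + 9·293 + 4·596 = 5729, so ȳ = 5729/24 ≈ 238.71.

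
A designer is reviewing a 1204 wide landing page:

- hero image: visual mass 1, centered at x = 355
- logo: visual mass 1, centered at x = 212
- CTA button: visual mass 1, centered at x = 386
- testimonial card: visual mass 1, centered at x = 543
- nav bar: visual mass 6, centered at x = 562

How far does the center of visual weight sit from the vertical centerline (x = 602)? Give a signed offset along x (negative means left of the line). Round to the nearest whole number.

Weights sum to 1 + 1 + 1 + 1 + 6 = 10.
x: (1·355 + 1·212 + 1·386 + 1·543 + 6·562) / 10 = 4868 / 10 ≈ 486.80
Offset from x = 602: 486.80 − 602 ≈ -115.20.

≈ -115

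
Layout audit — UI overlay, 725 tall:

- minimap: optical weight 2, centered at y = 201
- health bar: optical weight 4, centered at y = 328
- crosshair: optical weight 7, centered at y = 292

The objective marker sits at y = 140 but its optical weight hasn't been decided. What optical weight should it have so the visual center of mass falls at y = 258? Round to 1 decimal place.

w ≈ 3.4

Fixed elements: Σw = 2 + 4 + 7 = 13, Σw·y = 2·201 + 4·328 + 7·292 = 3758.
For the centroid to hit 258: (3758 + w·140) / (13 + w) = 258.
Rearranging, w·(140 − 258) = 258·13 − 3758 = -404, so w ≈ -404/-118 = 3.42.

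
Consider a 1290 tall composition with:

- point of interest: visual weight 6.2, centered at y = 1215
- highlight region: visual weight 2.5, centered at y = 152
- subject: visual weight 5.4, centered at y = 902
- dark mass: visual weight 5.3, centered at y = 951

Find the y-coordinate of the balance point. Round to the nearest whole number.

y ≈ 919

Total weight = 6.2 + 2.5 + 5.4 + 5.3 = 19.4.
y-moment: 6.2·1215 + 2.5·152 + 5.4·902 + 5.3·951 = 17824.1; centroid 17824.1/19.4 ≈ 918.77.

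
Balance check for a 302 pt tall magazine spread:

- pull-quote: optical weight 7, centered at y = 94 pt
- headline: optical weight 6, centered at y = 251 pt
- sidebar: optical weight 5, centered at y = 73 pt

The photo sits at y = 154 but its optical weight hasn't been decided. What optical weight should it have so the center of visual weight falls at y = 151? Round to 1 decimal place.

Existing Σw = 18 (7 + 6 + 5); existing moment 7·94 + 6·251 + 5·73 = 2529.
Balance at y = 151 requires (2529 + w·154) / (18 + w) = 151.
So w = (151·18 − 2529)/(154 − 151) = 189/3 ≈ 63.00.

w ≈ 63.0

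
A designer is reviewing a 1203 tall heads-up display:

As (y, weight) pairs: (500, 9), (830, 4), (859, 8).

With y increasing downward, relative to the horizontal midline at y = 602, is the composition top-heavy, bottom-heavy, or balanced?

bottom-heavy

Total weight = 9 + 4 + 8 = 21.
Σw·y = 9·500 + 4·830 + 8·859 = 14692, so ȳ = 14692/21 ≈ 699.62.
Since 699.6 is below (larger y than) 602, the composition reads bottom-heavy.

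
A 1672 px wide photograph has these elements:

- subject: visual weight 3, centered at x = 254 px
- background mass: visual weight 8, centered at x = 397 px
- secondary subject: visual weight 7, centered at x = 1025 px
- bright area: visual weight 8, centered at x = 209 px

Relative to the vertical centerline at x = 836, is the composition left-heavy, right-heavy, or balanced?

left-heavy

Total weight = 3 + 8 + 7 + 8 = 26.
Σw·x = 3·254 + 8·397 + 7·1025 + 8·209 = 12785, so x̄ = 12785/26 ≈ 491.73.
491.7 vs midline 836 → left-heavy.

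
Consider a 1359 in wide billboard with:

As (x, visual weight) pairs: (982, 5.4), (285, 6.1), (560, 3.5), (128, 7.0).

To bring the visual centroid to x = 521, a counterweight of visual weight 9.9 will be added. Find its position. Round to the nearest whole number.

New total weight: (5.4 + 6.1 + 3.5 + 7.0) + 9.9 = 31.9.
x: need Σw·x = 31.9·521 = 16619.9. Existing = 5.4·982 + 6.1·285 + 3.5·560 + 7.0·128 = 9897.3. Remainder 6722.6 / 9.9 ≈ 679.05.

x ≈ 679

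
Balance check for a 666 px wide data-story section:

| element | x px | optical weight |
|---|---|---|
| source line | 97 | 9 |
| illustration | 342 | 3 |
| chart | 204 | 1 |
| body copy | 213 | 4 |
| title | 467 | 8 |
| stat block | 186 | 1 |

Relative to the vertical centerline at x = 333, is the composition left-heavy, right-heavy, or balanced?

Weights sum to 9 + 3 + 1 + 4 + 8 + 1 = 26.
x-moment: 9·97 + 3·342 + 1·204 + 4·213 + 8·467 + 1·186 = 6877; centroid 6877/26 ≈ 264.50.
264.5 lies left of the midline 333, so the layout is left-heavy.

left-heavy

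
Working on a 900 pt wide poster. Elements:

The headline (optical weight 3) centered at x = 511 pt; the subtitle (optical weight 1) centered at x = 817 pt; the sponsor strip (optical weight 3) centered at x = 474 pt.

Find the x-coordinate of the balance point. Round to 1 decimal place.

x ≈ 538.9

Weights sum to 3 + 1 + 3 = 7.
x-moment: 3·511 + 1·817 + 3·474 = 3772; centroid 3772/7 ≈ 538.86.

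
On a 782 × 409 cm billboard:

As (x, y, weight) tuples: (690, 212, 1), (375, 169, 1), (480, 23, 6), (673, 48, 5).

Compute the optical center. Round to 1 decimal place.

Weights sum to 1 + 1 + 6 + 5 = 13.
x: (1·690 + 1·375 + 6·480 + 5·673) / 13 = 7310 / 13 ≈ 562.31
y: (1·212 + 1·169 + 6·23 + 5·48) / 13 = 759 / 13 ≈ 58.38

(562.3, 58.4)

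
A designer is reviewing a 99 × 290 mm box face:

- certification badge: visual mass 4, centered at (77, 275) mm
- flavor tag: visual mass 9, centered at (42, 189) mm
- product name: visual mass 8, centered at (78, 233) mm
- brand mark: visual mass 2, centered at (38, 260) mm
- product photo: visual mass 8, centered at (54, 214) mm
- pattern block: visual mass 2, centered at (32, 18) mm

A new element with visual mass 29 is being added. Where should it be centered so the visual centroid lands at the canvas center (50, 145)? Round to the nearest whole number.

(42, 71)

New total weight: (4 + 9 + 8 + 2 + 8 + 2) + 29 = 62.
x: target moment 62×50 = 3100; current 4·77 + 9·42 + 8·78 + 2·38 + 8·54 + 2·32 = 1882; the new element supplies 1218, so x = 1218/29 ≈ 42.00.
y: target moment 62×145 = 8990; current 4·275 + 9·189 + 8·233 + 2·260 + 8·214 + 2·18 = 6933; the new element supplies 2057, so y = 2057/29 ≈ 70.93.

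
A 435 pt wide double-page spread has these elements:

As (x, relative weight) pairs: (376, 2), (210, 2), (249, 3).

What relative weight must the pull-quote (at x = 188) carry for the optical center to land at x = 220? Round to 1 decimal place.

w ≈ 11.8

Known weights sum to 2 + 2 + 3 = 7; their moment is 2·376 + 2·210 + 3·249 = 1919.
For the centroid to hit 220: (1919 + w·188) / (7 + w) = 220.
So w = (220·7 − 1919)/(188 − 220) = -379/-32 ≈ 11.84.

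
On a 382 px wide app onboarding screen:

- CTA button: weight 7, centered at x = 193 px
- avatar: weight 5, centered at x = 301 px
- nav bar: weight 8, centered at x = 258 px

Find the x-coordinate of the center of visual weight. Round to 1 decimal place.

x ≈ 246.0

Total weight = 7 + 5 + 8 = 20.
x: (7·193 + 5·301 + 8·258) / 20 = 4920 / 20 ≈ 246.00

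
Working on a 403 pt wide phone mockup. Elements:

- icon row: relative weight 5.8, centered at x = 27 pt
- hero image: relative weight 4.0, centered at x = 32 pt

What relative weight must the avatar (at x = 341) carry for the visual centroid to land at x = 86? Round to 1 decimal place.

Existing Σw = 9.8 (5.8 + 4.0); existing moment 5.8·27 + 4.0·32 = 284.6.
Set Σw·x/Σw = 86: (284.6 + 341w) = 86·(9.8 + w).
Solving: w = (86·9.8 − 284.6) / (341 − 86) = 558.2 / 255 ≈ 2.19.

w ≈ 2.2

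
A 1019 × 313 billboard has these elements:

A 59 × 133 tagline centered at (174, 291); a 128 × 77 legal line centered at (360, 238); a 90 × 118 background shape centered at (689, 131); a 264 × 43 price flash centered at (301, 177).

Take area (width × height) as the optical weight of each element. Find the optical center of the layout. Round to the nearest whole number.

(394, 202)

Areas: tagline 59·133 = 7847, legal line 128·77 = 9856, background shape 90·118 = 10620, price flash 264·43 = 11352. Total weight = 39675.
x-moment: 7847·174 + 9856·360 + 10620·689 + 11352·301 = 15647670; centroid 15647670/39675 ≈ 394.40.
y-moment: 7847·291 + 9856·238 + 10620·131 + 11352·177 = 8029729; centroid 8029729/39675 ≈ 202.39.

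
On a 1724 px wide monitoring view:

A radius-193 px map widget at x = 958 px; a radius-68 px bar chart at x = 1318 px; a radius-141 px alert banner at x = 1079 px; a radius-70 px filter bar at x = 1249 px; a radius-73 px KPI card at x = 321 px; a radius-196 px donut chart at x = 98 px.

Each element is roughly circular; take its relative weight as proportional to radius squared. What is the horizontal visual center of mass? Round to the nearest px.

x ≈ 678

r² weights: map widget 193² = 37249, bar chart 68² = 4624, alert banner 141² = 19881, filter bar 70² = 4900, KPI card 73² = 5329, donut chart 196² = 38416. Total = 110399.
x: (37249·958 + 4624·1318 + 19881·1079 + 4900·1249 + 5329·321 + 38416·98) / 110399 = 74826050 / 110399 ≈ 677.78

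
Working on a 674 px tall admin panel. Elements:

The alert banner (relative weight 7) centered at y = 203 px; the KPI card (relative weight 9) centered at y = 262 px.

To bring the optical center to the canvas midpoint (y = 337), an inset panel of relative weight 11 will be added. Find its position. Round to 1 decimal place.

y ≈ 483.6

New total weight: (7 + 9) + 11 = 27.
Along y: (3779 + 11·y) / 27 = 337 (existing moment 7·203 + 9·262 = 3779) ⇒ y = (9099 − 3779) / 11 ≈ 483.64.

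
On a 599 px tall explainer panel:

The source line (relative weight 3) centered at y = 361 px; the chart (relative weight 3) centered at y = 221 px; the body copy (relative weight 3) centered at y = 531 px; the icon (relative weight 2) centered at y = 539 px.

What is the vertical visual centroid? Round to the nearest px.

Σw = 3 + 3 + 3 + 2 = 11.
Σw·y = 3·361 + 3·221 + 3·531 + 2·539 = 4417, so ȳ = 4417/11 ≈ 401.55.

y ≈ 402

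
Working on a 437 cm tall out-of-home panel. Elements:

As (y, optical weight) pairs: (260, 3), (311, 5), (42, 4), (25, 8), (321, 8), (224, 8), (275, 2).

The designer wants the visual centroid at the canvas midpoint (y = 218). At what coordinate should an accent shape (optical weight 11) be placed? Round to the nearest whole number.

With the accent shape, Σw becomes 3 + 5 + 4 + 8 + 8 + 8 + 2 + 11 = 49.
y: need Σw·y = 49·218 = 10682. Existing = 3·260 + 5·311 + 4·42 + 8·25 + 8·321 + 8·224 + 2·275 = 7613. Remainder 3069 / 11 ≈ 279.00.

y ≈ 279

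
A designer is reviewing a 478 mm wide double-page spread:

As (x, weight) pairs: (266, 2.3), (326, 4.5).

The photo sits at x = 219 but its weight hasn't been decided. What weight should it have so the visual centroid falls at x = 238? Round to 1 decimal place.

w ≈ 24.2

Fixed elements: Σw = 2.3 + 4.5 = 6.8, Σw·x = 2.3·266 + 4.5·326 = 2078.8.
Set Σw·x/Σw = 238: (2078.8 + 219w) = 238·(6.8 + w).
Solving: w = (238·6.8 − 2078.8) / (219 − 238) = -460.4 / -19 ≈ 24.23.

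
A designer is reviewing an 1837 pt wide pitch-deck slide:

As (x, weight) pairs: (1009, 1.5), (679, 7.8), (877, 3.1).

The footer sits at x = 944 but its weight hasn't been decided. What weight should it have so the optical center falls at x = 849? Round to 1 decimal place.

Existing Σw = 12.4 (1.5 + 7.8 + 3.1); existing moment 1.5·1009 + 7.8·679 + 3.1·877 = 9528.4.
Set Σw·x/Σw = 849: (9528.4 + 944w) = 849·(12.4 + w).
So w = (849·12.4 − 9528.4)/(944 − 849) = 999.2/95 ≈ 10.52.

w ≈ 10.5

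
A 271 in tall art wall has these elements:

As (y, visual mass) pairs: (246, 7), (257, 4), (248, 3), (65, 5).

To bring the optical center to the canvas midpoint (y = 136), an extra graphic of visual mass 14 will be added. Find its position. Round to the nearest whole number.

y ≈ 48

New total weight: (7 + 4 + 3 + 5) + 14 = 33.
y: need Σw·y = 33·136 = 4488. Existing = 7·246 + 4·257 + 3·248 + 5·65 = 3819. Remainder 669 / 14 ≈ 47.79.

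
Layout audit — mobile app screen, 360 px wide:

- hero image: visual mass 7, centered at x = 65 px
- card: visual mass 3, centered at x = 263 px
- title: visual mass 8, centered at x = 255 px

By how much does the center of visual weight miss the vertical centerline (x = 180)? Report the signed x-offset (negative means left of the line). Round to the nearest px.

Σw = 7 + 3 + 8 = 18.
Σw·x = 7·65 + 3·263 + 8·255 = 3284, so x̄ = 3284/18 ≈ 182.44.
Difference: 182.44 − 180 ≈ 2.44.

≈ 2 px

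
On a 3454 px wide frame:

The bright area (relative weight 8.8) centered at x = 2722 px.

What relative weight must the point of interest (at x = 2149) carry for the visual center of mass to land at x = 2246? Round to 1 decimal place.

Known: weight 8.8 with moment 8.8·2722 = 23953.6.
Balance at x = 2246 requires (23953.6 + w·2149) / (8.8 + w) = 2246.
So w = (2246·8.8 − 23953.6)/(2149 − 2246) = -4188.8/-97 ≈ 43.18.

w ≈ 43.2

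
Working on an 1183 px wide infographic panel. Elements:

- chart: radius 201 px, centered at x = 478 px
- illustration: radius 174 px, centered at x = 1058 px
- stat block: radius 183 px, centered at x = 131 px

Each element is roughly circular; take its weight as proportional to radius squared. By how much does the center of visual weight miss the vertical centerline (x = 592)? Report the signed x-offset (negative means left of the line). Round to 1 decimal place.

r² weights: chart 201² = 40401, illustration 174² = 30276, stat block 183² = 33489. Total = 104166.
Σw·x = 40401·478 + 30276·1058 + 33489·131 = 55730745, so x̄ = 55730745/104166 ≈ 535.02.
Against x = 592, that's 535.02 − 592 = -56.98.

≈ -57.0 px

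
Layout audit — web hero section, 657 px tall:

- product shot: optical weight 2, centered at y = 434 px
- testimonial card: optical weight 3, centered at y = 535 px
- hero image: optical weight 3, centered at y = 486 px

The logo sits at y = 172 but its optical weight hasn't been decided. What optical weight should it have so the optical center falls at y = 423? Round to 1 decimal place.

w ≈ 2.2

Fixed elements: Σw = 2 + 3 + 3 = 8, Σw·y = 2·434 + 3·535 + 3·486 = 3931.
Set Σw·y/Σw = 423: (3931 + 172w) = 423·(8 + w).
Solving: w = (423·8 − 3931) / (172 − 423) = -547 / -251 ≈ 2.18.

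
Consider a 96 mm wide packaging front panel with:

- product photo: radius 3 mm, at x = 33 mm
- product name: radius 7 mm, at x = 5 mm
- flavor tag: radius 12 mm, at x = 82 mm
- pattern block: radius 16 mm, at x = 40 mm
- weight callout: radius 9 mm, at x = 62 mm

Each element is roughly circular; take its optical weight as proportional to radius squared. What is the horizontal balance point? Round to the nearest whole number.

Weights ∝ r²: product photo 3² = 9, product name 7² = 49, flavor tag 12² = 144, pattern block 16² = 256, weight callout 9² = 81; Σw = 539.
x-moment: 9·33 + 49·5 + 144·82 + 256·40 + 81·62 = 27612; centroid 27612/539 ≈ 51.23.

x ≈ 51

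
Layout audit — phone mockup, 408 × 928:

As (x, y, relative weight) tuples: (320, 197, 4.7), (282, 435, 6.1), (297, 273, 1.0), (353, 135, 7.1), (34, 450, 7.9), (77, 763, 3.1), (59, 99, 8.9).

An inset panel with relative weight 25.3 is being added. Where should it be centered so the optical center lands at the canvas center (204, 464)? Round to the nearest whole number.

(238, 717)

After adding the inset panel, total weight = 4.7 + 6.1 + 1.0 + 7.1 + 7.9 + 3.1 + 8.9 + 25.3 = 64.1.
Along x: (7059.9 + 25.3·x) / 64.1 = 204 (existing moment 4.7·320 + 6.1·282 + 1.0·297 + 7.1·353 + 7.9·34 + 3.1·77 + 8.9·59 = 7059.9) ⇒ x = (13076.4 − 7059.9) / 25.3 ≈ 237.81.
Along y: (11612.3 + 25.3·y) / 64.1 = 464 (existing moment 4.7·197 + 6.1·435 + 1.0·273 + 7.1·135 + 7.9·450 + 3.1·763 + 8.9·99 = 11612.3) ⇒ y = (29742.4 − 11612.3) / 25.3 ≈ 716.60.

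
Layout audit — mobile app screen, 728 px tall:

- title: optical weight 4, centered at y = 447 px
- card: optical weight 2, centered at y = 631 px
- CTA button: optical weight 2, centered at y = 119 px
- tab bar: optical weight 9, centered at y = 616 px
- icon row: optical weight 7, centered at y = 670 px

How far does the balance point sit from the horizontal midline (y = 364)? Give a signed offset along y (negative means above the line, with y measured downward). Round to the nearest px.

Weights sum to 4 + 2 + 2 + 9 + 7 = 24.
Σw·y = 4·447 + 2·631 + 2·119 + 9·616 + 7·670 = 13522, so ȳ = 13522/24 ≈ 563.42.
Difference: 563.42 − 364 ≈ 199.42.

≈ 199 px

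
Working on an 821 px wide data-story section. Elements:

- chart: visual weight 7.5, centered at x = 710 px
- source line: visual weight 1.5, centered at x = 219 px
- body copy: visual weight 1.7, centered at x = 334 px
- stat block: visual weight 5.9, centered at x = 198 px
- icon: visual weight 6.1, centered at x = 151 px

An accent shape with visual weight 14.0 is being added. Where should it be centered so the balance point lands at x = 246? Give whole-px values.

x ≈ 51

New total weight: (7.5 + 1.5 + 1.7 + 5.9 + 6.1) + 14.0 = 36.7.
x: target moment 36.7×246 = 9028.2; current 7.5·710 + 1.5·219 + 1.7·334 + 5.9·198 + 6.1·151 = 8310.6; the accent shape supplies 717.6, so x = 717.6/14.0 ≈ 51.26.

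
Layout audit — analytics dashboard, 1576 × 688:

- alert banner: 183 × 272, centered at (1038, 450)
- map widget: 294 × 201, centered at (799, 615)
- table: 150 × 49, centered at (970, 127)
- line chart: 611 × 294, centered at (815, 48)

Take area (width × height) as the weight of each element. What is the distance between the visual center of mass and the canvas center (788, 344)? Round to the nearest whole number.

≈ 131

Areas: alert banner 183·272 = 49776, map widget 294·201 = 59094, table 150·49 = 7350, line chart 611·294 = 179634. Total weight = 295854.
Σw·x = 49776·1038 + 59094·799 + 7350·970 + 179634·815 = 252414804, so x̄ = 252414804/295854 ≈ 853.17.
Σw·y = 49776·450 + 59094·615 + 7350·127 + 179634·48 = 68297892, so ȳ = 68297892/295854 ≈ 230.85.
Relative to (788, 344): Δ = (65.17, -113.15); |Δ| = √(65.17² + -113.15²) ≈ 130.58.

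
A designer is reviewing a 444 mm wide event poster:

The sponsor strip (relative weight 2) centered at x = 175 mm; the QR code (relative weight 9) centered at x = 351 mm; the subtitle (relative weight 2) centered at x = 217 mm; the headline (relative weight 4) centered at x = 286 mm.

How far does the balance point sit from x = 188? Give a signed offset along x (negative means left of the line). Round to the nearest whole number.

≈ 111 mm

Weights sum to 2 + 9 + 2 + 4 = 17.
x-moment: 2·175 + 9·351 + 2·217 + 4·286 = 5087; centroid 5087/17 ≈ 299.24.
Offset from x = 188: 299.24 − 188 ≈ 111.24.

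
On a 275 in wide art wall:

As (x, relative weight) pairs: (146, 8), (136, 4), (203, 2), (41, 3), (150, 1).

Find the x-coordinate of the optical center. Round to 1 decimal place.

x ≈ 132.8

Total weight = 8 + 4 + 2 + 3 + 1 = 18.
x: (8·146 + 4·136 + 2·203 + 3·41 + 1·150) / 18 = 2391 / 18 ≈ 132.83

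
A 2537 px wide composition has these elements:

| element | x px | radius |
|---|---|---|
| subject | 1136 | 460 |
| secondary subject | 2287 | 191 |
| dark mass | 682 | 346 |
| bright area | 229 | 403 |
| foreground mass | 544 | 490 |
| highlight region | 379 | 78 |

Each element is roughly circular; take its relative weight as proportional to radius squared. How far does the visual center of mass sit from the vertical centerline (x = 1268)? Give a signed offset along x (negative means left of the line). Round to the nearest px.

≈ -527 px

r² weights: subject 460² = 211600, secondary subject 191² = 36481, dark mass 346² = 119716, bright area 403² = 162409, foreground mass 490² = 240100, highlight region 78² = 6084. Total = 776390.
x: (211600·1136 + 36481·2287 + 119716·682 + 162409·229 + 240100·544 + 6084·379) / 776390 = 575567856 / 776390 ≈ 741.34
Offset from x = 1268: 741.34 − 1268 ≈ -526.66.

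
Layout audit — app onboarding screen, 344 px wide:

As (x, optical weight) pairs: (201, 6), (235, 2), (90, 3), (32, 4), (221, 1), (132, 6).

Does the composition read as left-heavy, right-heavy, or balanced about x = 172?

Σw = 6 + 2 + 3 + 4 + 1 + 6 = 22.
x: moment 3087 / weight 22 ≈ 140.32
140.3 lies left of the midline 172, so the layout is left-heavy.

left-heavy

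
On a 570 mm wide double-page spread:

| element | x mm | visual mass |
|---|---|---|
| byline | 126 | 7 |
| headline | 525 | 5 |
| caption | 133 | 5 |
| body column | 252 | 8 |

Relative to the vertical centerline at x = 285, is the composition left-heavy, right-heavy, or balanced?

left-heavy

Σw = 7 + 5 + 5 + 8 = 25.
Σw·x = 7·126 + 5·525 + 5·133 + 8·252 = 6188, so x̄ = 6188/25 ≈ 247.52.
Since 247.5 is left of 285, the composition reads left-heavy.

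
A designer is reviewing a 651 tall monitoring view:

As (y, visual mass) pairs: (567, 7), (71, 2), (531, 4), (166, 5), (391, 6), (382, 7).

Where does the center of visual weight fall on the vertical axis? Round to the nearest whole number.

Weights sum to 7 + 2 + 4 + 5 + 6 + 7 = 31.
Σw·y = 12085; ȳ = 12085/31 ≈ 389.84.

y ≈ 390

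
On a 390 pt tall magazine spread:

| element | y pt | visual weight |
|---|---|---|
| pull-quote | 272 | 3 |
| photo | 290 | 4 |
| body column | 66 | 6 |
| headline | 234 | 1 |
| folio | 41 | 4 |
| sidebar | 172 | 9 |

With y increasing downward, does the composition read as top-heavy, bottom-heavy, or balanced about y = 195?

top-heavy

Σw = 3 + 4 + 6 + 1 + 4 + 9 = 27.
y: moment 4318 / weight 27 ≈ 159.93
159.9 lies above (smaller y than) the midline 195, so the layout is top-heavy.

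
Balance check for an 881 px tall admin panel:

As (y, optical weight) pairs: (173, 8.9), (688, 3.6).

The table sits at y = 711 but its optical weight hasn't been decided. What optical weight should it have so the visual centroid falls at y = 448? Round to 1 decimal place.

w ≈ 6.0

Known weights sum to 8.9 + 3.6 = 12.5; their moment is 8.9·173 + 3.6·688 = 4016.5.
For the centroid to hit 448: (4016.5 + w·711) / (12.5 + w) = 448.
Solving: w = (448·12.5 − 4016.5) / (711 − 448) = 1583.5 / 263 ≈ 6.02.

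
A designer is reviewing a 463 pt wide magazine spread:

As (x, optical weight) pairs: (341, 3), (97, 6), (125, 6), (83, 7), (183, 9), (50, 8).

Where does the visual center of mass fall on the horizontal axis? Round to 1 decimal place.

x ≈ 127.8

Weights sum to 3 + 6 + 6 + 7 + 9 + 8 = 39.
Σw·x = 3·341 + 6·97 + 6·125 + 7·83 + 9·183 + 8·50 = 4983, so x̄ = 4983/39 ≈ 127.77.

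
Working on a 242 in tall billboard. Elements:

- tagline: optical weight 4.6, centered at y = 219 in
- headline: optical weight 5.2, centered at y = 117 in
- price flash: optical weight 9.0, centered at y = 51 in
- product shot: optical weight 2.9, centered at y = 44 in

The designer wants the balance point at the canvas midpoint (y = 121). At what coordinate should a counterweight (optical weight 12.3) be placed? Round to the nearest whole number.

After adding the counterweight, total weight = 4.6 + 5.2 + 9.0 + 2.9 + 12.3 = 34.0.
y: target moment 34.0×121 = 4114.0; current 4.6·219 + 5.2·117 + 9.0·51 + 2.9·44 = 2202.4; the counterweight supplies 1911.6, so y = 1911.6/12.3 ≈ 155.41.

y ≈ 155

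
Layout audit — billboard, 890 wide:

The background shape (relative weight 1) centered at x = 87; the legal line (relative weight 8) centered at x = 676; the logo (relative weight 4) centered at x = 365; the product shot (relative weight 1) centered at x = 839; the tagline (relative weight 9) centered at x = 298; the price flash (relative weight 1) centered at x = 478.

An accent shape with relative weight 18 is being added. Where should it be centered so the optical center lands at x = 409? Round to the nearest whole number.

With the accent shape, Σw becomes 1 + 8 + 4 + 1 + 9 + 1 + 18 = 42.
x: target moment 42×409 = 17178; current 1·87 + 8·676 + 4·365 + 1·839 + 9·298 + 1·478 = 10954; the accent shape supplies 6224, so x = 6224/18 ≈ 345.78.

x ≈ 346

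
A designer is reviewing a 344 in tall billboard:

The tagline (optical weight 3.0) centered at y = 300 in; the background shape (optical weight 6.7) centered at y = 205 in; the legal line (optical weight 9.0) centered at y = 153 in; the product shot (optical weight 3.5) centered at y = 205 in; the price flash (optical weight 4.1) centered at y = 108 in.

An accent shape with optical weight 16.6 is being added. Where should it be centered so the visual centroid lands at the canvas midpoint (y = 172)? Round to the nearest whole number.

y ≈ 155

After adding the accent shape, total weight = 3.0 + 6.7 + 9.0 + 3.5 + 4.1 + 16.6 = 42.9.
Along y: (4810.8 + 16.6·y) / 42.9 = 172 (existing moment 3.0·300 + 6.7·205 + 9.0·153 + 3.5·205 + 4.1·108 = 4810.8) ⇒ y = (7378.8 − 4810.8) / 16.6 ≈ 154.70.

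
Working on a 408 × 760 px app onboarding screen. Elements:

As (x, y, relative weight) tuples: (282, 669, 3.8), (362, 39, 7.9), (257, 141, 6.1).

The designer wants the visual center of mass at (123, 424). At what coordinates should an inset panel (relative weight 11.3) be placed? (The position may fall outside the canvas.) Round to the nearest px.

With the inset panel, Σw becomes 3.8 + 7.9 + 6.1 + 11.3 = 29.1.
x: need Σw·x = 29.1·123 = 3579.3. Existing = 3.8·282 + 7.9·362 + 6.1·257 = 5499.1. Remainder -1919.8 / 11.3 ≈ -169.89.
y: need Σw·y = 29.1·424 = 12338.4. Existing = 3.8·669 + 7.9·39 + 6.1·141 = 3710.4. Remainder 8628.0 / 11.3 ≈ 763.54.

(-170, 764)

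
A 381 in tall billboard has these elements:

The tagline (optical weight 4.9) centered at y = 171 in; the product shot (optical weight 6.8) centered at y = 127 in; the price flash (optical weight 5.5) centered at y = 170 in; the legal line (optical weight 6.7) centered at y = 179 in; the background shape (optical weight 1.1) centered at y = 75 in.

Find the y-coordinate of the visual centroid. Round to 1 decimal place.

Total weight = 4.9 + 6.8 + 5.5 + 6.7 + 1.1 = 25.0.
y: (4.9·171 + 6.8·127 + 5.5·170 + 6.7·179 + 1.1·75) / 25.0 = 3918.3 / 25.0 ≈ 156.73

y ≈ 156.7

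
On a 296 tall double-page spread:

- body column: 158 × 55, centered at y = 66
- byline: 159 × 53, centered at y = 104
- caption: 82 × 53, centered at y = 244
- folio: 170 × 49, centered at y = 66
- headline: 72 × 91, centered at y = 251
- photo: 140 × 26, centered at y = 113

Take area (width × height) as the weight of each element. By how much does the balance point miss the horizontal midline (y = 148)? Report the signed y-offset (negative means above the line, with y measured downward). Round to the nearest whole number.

Areas → weights: body column 158·55 = 8690, byline 159·53 = 8427, caption 82·53 = 4346, folio 170·49 = 8330, headline 72·91 = 6552, photo 140·26 = 3640; Σw = 39985.
Σw·y = 8690·66 + 8427·104 + 4346·244 + 8330·66 + 6552·251 + 3640·113 = 5116024, so ȳ = 5116024/39985 ≈ 127.95.
Against y = 148, that's 127.95 − 148 = -20.05.

≈ -20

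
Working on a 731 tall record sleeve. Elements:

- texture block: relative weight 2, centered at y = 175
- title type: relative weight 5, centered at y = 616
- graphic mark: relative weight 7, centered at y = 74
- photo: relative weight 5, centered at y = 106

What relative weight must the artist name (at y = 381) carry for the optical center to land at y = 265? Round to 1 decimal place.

Known weights sum to 2 + 5 + 7 + 5 = 19; their moment is 2·175 + 5·616 + 7·74 + 5·106 = 4478.
For the centroid to hit 265: (4478 + w·381) / (19 + w) = 265.
So w = (265·19 − 4478)/(381 − 265) = 557/116 ≈ 4.80.

w ≈ 4.8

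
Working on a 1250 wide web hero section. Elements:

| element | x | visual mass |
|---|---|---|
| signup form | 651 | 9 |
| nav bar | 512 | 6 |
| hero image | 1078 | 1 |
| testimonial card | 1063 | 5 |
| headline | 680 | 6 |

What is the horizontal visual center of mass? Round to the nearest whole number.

x ≈ 719

Total weight = 9 + 6 + 1 + 5 + 6 = 27.
Σw·x = 9·651 + 6·512 + 1·1078 + 5·1063 + 6·680 = 19404, so x̄ = 19404/27 ≈ 718.67.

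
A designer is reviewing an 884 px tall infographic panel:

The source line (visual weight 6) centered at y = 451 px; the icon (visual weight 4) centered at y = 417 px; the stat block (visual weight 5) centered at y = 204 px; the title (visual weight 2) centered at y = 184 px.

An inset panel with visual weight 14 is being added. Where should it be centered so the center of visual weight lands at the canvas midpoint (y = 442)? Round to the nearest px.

y ≈ 567

New total weight: (6 + 4 + 5 + 2) + 14 = 31.
Along y: (5762 + 14·y) / 31 = 442 (existing moment 6·451 + 4·417 + 5·204 + 2·184 = 5762) ⇒ y = (13702 − 5762) / 14 ≈ 567.14.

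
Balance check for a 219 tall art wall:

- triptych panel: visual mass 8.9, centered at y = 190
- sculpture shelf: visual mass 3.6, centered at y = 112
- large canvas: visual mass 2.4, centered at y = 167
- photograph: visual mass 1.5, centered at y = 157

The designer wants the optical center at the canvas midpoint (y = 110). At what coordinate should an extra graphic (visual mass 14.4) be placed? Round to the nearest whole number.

After adding the extra graphic, total weight = 8.9 + 3.6 + 2.4 + 1.5 + 14.4 = 30.8.
Along y: (2730.5 + 14.4·y) / 30.8 = 110 (existing moment 8.9·190 + 3.6·112 + 2.4·167 + 1.5·157 = 2730.5) ⇒ y = (3388.0 − 2730.5) / 14.4 ≈ 45.66.

y ≈ 46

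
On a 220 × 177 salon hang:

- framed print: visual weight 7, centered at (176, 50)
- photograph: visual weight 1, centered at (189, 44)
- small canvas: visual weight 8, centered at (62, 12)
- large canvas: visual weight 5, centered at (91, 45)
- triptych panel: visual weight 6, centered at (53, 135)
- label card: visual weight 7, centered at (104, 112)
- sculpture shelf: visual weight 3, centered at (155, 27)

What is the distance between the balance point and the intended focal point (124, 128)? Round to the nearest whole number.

≈ 66

Σw = 7 + 1 + 8 + 5 + 6 + 7 + 3 = 37.
Σw·x = 3883; x̄ = 3883/37 ≈ 104.95.
y: moment 2390 / weight 37 ≈ 64.59
Offset from (124, 128): Δx ≈ -19.05, Δy ≈ -63.41; distance = √(Δx² + Δy²) ≈ 66.21.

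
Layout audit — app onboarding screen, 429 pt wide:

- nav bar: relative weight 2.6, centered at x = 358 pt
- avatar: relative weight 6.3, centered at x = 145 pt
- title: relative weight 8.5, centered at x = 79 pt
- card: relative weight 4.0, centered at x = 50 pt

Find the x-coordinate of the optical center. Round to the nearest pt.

x ≈ 127

Weights sum to 2.6 + 6.3 + 8.5 + 4.0 = 21.4.
x-moment: 2.6·358 + 6.3·145 + 8.5·79 + 4.0·50 = 2715.8; centroid 2715.8/21.4 ≈ 126.91.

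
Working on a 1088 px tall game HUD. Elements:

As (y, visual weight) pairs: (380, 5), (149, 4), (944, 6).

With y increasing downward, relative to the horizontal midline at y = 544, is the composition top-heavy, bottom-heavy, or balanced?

balanced

Σw = 5 + 4 + 6 = 15.
y: (5·380 + 4·149 + 6·944) / 15 = 8160 / 15 ≈ 544.00
That equals the midline 544 — balanced.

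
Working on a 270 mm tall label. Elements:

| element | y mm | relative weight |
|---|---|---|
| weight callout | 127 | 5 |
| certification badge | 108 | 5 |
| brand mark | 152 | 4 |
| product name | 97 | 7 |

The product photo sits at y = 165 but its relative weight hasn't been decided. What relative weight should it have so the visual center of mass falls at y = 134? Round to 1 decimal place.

w ≈ 11.4

Fixed elements: Σw = 5 + 5 + 4 + 7 = 21, Σw·y = 5·127 + 5·108 + 4·152 + 7·97 = 2462.
For the centroid to hit 134: (2462 + w·165) / (21 + w) = 134.
Rearranging, w·(165 − 134) = 134·21 − 2462 = 352, so w ≈ 352/31 = 11.35.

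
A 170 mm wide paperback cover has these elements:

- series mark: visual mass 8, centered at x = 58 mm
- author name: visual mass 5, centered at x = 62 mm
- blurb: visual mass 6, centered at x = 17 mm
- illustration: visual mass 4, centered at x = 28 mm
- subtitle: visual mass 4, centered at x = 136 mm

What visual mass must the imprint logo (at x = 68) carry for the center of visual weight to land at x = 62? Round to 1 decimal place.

w ≈ 23.7

Existing Σw = 27 (8 + 5 + 6 + 4 + 4); existing moment 8·58 + 5·62 + 6·17 + 4·28 + 4·136 = 1532.
Set Σw·x/Σw = 62: (1532 + 68w) = 62·(27 + w).
Rearranging, w·(68 − 62) = 62·27 − 1532 = 142, so w ≈ 142/6 = 23.67.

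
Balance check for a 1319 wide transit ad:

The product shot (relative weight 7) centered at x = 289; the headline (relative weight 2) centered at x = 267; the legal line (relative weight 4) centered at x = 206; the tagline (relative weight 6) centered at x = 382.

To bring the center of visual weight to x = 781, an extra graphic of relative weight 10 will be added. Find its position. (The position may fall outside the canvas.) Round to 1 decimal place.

x ≈ 1697.6

With the extra graphic, Σw becomes 7 + 2 + 4 + 6 + 10 = 29.
x: target moment 29×781 = 22649; current 7·289 + 2·267 + 4·206 + 6·382 = 5673; the extra graphic supplies 16976, so x = 16976/10 ≈ 1697.60.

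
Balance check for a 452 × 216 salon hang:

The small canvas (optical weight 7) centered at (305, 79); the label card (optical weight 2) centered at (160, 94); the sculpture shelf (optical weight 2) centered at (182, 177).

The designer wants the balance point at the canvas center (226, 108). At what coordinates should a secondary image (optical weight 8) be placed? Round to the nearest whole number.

(184, 120)

With the secondary image, Σw becomes 7 + 2 + 2 + 8 = 19.
x: need Σw·x = 19·226 = 4294. Existing = 7·305 + 2·160 + 2·182 = 2819. Remainder 1475 / 8 ≈ 184.38.
y: need Σw·y = 19·108 = 2052. Existing = 7·79 + 2·94 + 2·177 = 1095. Remainder 957 / 8 ≈ 119.62.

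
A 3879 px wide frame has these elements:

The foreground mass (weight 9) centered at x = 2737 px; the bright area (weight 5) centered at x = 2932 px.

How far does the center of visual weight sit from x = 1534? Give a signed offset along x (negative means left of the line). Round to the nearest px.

Σw = 9 + 5 = 14.
x: (9·2737 + 5·2932) / 14 = 39293 / 14 ≈ 2806.64
Offset from x = 1534: 2806.64 − 1534 ≈ 1272.64.

≈ 1273 px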